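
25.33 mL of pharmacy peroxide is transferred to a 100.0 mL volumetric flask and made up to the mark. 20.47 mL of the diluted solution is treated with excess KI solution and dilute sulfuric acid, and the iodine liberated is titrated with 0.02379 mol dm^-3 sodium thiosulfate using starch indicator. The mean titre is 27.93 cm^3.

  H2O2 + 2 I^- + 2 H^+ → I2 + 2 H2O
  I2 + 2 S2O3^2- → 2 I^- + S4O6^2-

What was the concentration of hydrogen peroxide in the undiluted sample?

n(S2O3^2-) = 0.02793 × 0.02379 = 6.645 × 10^-4 mol
n(I2) = n(S2O3^2-)/2 = 3.322 × 10^-4 mol
n(H2O2) in the aliquot = 3.322 × 10^-4 mol (1:1 ratio)
[H2O2]_dilute = 3.322 × 10^-4 / 0.02047 = 0.01623 mol/L
[H2O2]_original = 0.01623 × 100.0/25.33 = 0.06407 mol/L

0.06407 mol/L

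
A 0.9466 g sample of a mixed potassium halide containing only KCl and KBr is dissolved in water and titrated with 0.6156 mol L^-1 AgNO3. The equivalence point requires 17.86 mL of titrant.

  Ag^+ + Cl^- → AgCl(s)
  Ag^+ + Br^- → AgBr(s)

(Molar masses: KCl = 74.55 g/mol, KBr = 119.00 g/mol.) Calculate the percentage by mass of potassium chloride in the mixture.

64.10 %

n(AgNO3) = 0.01786 × 0.6156 = 0.01099 mol
Let x = n(KCl), y = n(KBr).
Titrant: 1x + 1y = 0.01099;  mass: 74.55x + 119.00y = 0.9466
Solving, x = 8.139 × 10^-3 mol, y = 2.856 × 10^-3 mol
mass of KCl = 8.139 × 10^-3 × 74.55 = 0.6067 g
% KCl = 0.6067 / 0.9466 × 100 = 64.10 %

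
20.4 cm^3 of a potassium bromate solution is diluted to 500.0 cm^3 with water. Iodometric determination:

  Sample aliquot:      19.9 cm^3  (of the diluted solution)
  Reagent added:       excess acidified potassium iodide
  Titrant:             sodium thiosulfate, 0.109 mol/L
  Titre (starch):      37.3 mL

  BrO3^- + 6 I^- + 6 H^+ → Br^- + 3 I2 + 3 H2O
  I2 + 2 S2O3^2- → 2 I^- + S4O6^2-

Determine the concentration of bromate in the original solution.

0.835 mol/L

n(S2O3^2-) = 0.0373 × 0.109 = 4.07 × 10^-3 mol
n(I2) = n(S2O3^2-)/2 = 2.03 × 10^-3 mol
From the 1:3 ratio, n(BrO3^-) in the aliquot = 1/3 × 2.03 × 10^-3 = 6.78 × 10^-4 mol
[BrO3^-]_dilute = 6.78 × 10^-4 / 0.0199 = 0.0341 mol/L
[BrO3^-]_original = 0.0341 × 500.0/20.4 = 0.835 mol/L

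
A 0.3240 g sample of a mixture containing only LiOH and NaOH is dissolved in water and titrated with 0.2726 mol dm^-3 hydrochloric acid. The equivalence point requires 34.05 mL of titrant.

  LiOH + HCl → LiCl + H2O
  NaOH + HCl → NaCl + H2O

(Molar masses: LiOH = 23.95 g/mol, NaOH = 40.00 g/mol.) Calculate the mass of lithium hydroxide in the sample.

n(HCl) = 0.03405 × 0.2726 = 9.282 × 10^-3 mol
Let x = n(LiOH), y = n(NaOH).
Titrant: 1x + 1y = 9.282 × 10^-3;  mass: 23.95x + 40.00y = 0.3240
Solving, x = 2.946 × 10^-3 mol, y = 6.336 × 10^-3 mol
mass of LiOH = 2.946 × 10^-3 × 23.95 = 0.07055 g

0.07055 g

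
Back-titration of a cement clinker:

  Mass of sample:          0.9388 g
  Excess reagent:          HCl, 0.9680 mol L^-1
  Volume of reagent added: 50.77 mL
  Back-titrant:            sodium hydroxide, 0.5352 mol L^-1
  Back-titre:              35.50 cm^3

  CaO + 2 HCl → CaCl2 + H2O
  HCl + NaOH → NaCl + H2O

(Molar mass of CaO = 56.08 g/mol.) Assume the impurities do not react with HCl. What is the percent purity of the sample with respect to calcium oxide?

90.04 %

n(HCl) added = 0.05077 × 0.9680 = 0.04915 mol
n(NaOH) used in back-titration = 0.03550 × 0.5352 = 0.01900 mol
n(HCl) left over = 0.01900 mol (1:1 ratio)
n(HCl) consumed by analyte = 0.04915 − 0.01900 = 0.03015 mol
From the 1:2 ratio, n(CaO) = 1/2 × 0.03015 = 0.01507 mol
mass of CaO = 0.01507 × 56.08 = 0.8453 g
% CaO = 0.8453 / 0.9388 × 100 = 90.04 %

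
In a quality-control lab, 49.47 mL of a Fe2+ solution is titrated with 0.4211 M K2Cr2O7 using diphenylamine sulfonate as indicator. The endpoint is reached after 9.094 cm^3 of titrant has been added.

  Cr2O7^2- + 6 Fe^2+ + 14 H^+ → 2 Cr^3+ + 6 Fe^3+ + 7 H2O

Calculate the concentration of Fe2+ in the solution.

0.4645 M

n(K2Cr2O7) = 0.009094 L × 0.4211 mol/L = 3.829 × 10^-3 mol
From the 6:1 mole ratio, n(Fe2+) = 6/1 × 3.829 × 10^-3 = 0.02298 mol
[Fe2+] = 0.02298 mol / 0.04947 L = 0.4645 mol/L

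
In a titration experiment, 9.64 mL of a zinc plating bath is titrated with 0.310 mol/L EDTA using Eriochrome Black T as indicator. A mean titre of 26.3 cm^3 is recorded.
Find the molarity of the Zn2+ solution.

Zn^2+ + EDTA^4- → [Zn(EDTA)]^2-
n(EDTA) = 0.0263 L × 0.310 mol/L = 8.15 × 10^-3 mol
n(Zn2+) = 8.15 × 10^-3 mol (1:1 mole ratio)
[Zn2+] = 8.15 × 10^-3 mol / 0.00964 L = 0.846 mol/L

0.846 mol/L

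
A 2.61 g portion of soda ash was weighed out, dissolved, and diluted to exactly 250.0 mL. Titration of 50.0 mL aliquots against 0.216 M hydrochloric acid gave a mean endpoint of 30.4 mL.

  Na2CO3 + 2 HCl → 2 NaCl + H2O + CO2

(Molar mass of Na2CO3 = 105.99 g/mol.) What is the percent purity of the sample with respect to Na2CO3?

n(HCl) per titration = 0.0304 × 0.216 = 6.57 × 10^-3 mol
From the 1:2 ratio, n(Na2CO3) in each aliquot = 1/2 × 6.57 × 10^-3 = 3.28 × 10^-3 mol
n(Na2CO3) in the whole flask = 3.28 × 10^-3 × 250.0/50.0 = 0.0164 mol
mass of Na2CO3 = 0.0164 × 105.99 = 1.74 g
% Na2CO3 = 1.74 / 2.61 × 100 = 66.7 %

66.7 %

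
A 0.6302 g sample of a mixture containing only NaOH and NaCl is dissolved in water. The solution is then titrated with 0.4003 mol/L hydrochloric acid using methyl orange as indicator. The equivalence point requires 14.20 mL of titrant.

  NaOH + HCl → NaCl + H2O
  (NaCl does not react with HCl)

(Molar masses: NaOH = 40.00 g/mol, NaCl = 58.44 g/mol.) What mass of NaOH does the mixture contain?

n(HCl) = 0.01420 × 0.4003 = 5.684 × 10^-3 mol
Let x = n(NaOH), y = n(NaCl).
Titrant: 1x = 5.684 × 10^-3;  mass: 40.00x + 58.44y = 0.6302
Solving, x = 5.684 × 10^-3 mol, y = 6.893 × 10^-3 mol
mass of NaOH = 5.684 × 10^-3 × 40.00 = 0.2274 g

0.2274 g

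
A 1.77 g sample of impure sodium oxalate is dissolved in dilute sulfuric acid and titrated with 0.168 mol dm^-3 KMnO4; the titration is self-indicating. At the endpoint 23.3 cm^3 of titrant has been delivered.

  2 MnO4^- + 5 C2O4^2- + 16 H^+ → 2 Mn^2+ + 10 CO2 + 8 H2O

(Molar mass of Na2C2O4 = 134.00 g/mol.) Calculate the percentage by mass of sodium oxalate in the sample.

n(KMnO4) = 0.0233 L × 0.168 mol/L = 3.91 × 10^-3 mol
From the 5:2 ratio, n(Na2C2O4) = 5/2 × 3.91 × 10^-3 = 9.79 × 10^-3 mol
mass of Na2C2O4 = 9.79 × 10^-3 × 134.00 g/mol = 1.31 g
% Na2C2O4 = 1.31 / 1.77 × 100 = 74.1 %

74.1 %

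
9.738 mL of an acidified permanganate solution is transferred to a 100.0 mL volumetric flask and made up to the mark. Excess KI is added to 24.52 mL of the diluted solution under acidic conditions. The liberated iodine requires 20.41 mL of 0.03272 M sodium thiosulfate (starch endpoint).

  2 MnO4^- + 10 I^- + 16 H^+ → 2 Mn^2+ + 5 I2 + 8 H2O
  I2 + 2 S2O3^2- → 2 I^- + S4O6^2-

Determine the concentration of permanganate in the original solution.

n(S2O3^2-) = 0.02041 × 0.03272 = 6.678 × 10^-4 mol
n(I2) = n(S2O3^2-)/2 = 3.339 × 10^-4 mol
From the 2:5 ratio, n(MnO4^-) in the aliquot = 2/5 × 3.339 × 10^-4 = 1.336 × 10^-4 mol
[MnO4^-]_dilute = 1.336 × 10^-4 / 0.02452 = 0.005447 mol/L
[MnO4^-]_original = 0.005447 × 100.0/9.738 = 0.05594 mol/L

0.05594 M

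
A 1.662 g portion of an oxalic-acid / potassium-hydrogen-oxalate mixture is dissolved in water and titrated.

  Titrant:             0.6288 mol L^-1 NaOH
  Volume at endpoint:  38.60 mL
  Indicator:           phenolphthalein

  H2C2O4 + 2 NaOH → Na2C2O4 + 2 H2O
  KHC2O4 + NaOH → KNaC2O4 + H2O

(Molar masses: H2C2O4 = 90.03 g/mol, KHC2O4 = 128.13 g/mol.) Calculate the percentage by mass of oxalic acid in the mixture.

n(NaOH) = 0.03860 × 0.6288 = 0.02427 mol
Let x = n(H2C2O4), y = n(KHC2O4).
Titrant: 2x + 1y = 0.02427;  mass: 90.03x + 128.13y = 1.662
Solving, x = 8.710 × 10^-3 mol, y = 6.851 × 10^-3 mol
mass of H2C2O4 = 8.710 × 10^-3 × 90.03 = 0.7842 g
% H2C2O4 = 0.7842 / 1.662 × 100 = 47.18 %

47.18 %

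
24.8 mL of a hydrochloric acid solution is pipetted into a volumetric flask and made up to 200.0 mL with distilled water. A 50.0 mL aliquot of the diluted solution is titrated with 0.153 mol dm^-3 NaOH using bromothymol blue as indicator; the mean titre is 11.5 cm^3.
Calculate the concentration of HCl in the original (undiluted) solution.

HCl + NaOH → NaCl + H2O
n(NaOH) = 0.0115 × 0.153 = 1.76 × 10^-3 mol
n(HCl) in the aliquot = 1.76 × 10^-3 mol (1:1 ratio)
[HCl]_dilute = 1.76 × 10^-3 / 0.0500 = 0.0352 mol/L
Dilution factor = 200.0 / 24.8 = 8.065
[HCl]_stock = 0.0352 × 8.065 = 0.284 mol/L

0.284 mol/L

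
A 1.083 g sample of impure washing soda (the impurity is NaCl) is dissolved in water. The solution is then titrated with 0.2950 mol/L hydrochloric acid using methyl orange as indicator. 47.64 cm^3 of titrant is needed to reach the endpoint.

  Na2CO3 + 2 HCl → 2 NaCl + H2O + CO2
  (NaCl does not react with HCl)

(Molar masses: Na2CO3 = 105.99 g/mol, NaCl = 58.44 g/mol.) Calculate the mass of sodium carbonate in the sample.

n(HCl) = 0.04764 × 0.2950 = 0.01405 mol
Let x = n(Na2CO3), y = n(NaCl).
Titrant: 2x = 0.01405;  mass: 105.99x + 58.44y = 1.083
Solving, x = 7.027 × 10^-3 mol, y = 5.787 × 10^-3 mol
mass of Na2CO3 = 7.027 × 10^-3 × 105.99 = 0.7448 g

0.7448 g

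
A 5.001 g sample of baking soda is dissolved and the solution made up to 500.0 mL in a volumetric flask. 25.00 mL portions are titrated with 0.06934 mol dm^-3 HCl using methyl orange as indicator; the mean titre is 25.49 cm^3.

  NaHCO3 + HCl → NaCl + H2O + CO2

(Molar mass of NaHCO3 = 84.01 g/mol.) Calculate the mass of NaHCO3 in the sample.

2.970 g

n(HCl) per titration = 0.02549 × 0.06934 = 1.767 × 10^-3 mol
n(NaHCO3) in each aliquot = 1.767 × 10^-3 mol (1:1 ratio)
n(NaHCO3) in the whole flask = 1.767 × 10^-3 × 500.0/25.00 = 0.03535 mol
mass of NaHCO3 = 0.03535 × 84.01 = 2.970 g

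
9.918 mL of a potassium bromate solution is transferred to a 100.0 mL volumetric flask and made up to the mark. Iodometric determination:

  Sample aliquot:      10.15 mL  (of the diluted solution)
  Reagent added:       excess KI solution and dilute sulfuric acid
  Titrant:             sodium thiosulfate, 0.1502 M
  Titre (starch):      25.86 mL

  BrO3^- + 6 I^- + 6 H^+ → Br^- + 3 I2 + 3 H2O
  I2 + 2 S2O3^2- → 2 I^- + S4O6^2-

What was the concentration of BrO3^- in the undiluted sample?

0.6431 M

n(S2O3^2-) = 0.02586 × 0.1502 = 3.884 × 10^-3 mol
n(I2) = n(S2O3^2-)/2 = 1.942 × 10^-3 mol
From the 1:3 ratio, n(BrO3^-) in the aliquot = 1/3 × 1.942 × 10^-3 = 6.474 × 10^-4 mol
[BrO3^-]_dilute = 6.474 × 10^-4 / 0.01015 = 0.06378 mol/L
[BrO3^-]_original = 0.06378 × 100.0/9.918 = 0.6431 mol/L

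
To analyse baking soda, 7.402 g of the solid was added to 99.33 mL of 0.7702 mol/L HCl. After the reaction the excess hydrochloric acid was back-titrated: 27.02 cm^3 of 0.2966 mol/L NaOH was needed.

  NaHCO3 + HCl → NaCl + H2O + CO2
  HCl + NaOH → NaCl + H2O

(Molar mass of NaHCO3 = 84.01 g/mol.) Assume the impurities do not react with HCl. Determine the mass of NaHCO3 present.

5.754 g

n(HCl) added = 0.09933 × 0.7702 = 0.07650 mol
n(NaOH) used in back-titration = 0.02702 × 0.2966 = 8.014 × 10^-3 mol
n(HCl) left over = 8.014 × 10^-3 mol (1:1 ratio)
n(HCl) consumed by analyte = 0.07650 − 8.014 × 10^-3 = 0.06849 mol
n(NaHCO3) = 0.06849 mol (1:1 ratio)
mass of NaHCO3 = 0.06849 × 84.01 = 5.754 g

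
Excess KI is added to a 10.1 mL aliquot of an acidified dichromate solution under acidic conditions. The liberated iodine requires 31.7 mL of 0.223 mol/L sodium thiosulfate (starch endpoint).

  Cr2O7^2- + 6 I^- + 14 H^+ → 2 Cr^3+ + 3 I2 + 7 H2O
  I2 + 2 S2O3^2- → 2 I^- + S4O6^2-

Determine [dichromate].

n(S2O3^2-) = 0.0317 × 0.223 = 7.07 × 10^-3 mol
n(I2) = n(S2O3^2-)/2 = 3.53 × 10^-3 mol
From the 1:3 ratio, n(Cr2O7^2-) in the aliquot = 1/3 × 3.53 × 10^-3 = 1.18 × 10^-3 mol
[Cr2O7^2-] = 1.18 × 10^-3 / 0.0101 = 0.117 mol/L

0.117 mol/L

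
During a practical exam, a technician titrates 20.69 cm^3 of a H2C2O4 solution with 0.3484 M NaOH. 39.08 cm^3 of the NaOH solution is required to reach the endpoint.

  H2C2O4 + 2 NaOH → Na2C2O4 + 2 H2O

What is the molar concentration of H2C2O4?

n(NaOH) = 0.03908 L × 0.3484 mol/L = 0.01362 mol
From the 1:2 mole ratio, n(H2C2O4) = 1/2 × 0.01362 = 6.808 × 10^-3 mol
[H2C2O4] = 6.808 × 10^-3 mol / 0.02069 L = 0.3290 mol/L

0.3290 M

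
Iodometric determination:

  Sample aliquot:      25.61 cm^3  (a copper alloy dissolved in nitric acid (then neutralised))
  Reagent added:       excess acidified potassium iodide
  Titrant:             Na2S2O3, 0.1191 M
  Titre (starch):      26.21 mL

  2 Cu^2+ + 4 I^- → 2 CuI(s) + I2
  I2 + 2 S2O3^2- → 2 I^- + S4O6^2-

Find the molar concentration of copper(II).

n(S2O3^2-) = 0.02621 × 0.1191 = 3.122 × 10^-3 mol
n(I2) = n(S2O3^2-)/2 = 1.561 × 10^-3 mol
From the 2:1 ratio, n(Cu2+) in the aliquot = 2/1 × 1.561 × 10^-3 = 3.122 × 10^-3 mol
[Cu2+] = 3.122 × 10^-3 / 0.02561 = 0.1219 mol/L

0.1219 M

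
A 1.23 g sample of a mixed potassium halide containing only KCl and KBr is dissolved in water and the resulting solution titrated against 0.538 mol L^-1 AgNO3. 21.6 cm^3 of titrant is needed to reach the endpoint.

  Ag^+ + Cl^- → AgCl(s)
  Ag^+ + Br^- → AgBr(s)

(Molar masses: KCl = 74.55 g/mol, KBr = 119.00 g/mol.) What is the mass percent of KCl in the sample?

20.8 %

n(AgNO3) = 0.0216 × 0.538 = 0.0116 mol
Let x = n(KCl), y = n(KBr).
Titrant: 1x + 1y = 0.0116;  mass: 74.55x + 119.00y = 1.23
Solving, x = 3.44 × 10^-3 mol, y = 8.18 × 10^-3 mol
mass of KCl = 3.44 × 10^-3 × 74.55 = 0.256 g
% KCl = 0.256 / 1.23 × 100 = 20.8 %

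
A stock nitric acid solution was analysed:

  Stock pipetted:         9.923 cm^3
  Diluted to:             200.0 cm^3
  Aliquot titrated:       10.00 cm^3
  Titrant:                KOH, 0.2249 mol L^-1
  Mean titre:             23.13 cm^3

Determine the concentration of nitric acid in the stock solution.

HNO3 + KOH → KNO3 + H2O
n(KOH) = 0.02313 × 0.2249 = 5.202 × 10^-3 mol
n(HNO3) in the aliquot = 5.202 × 10^-3 mol (1:1 ratio)
[HNO3]_dilute = 5.202 × 10^-3 / 0.01000 = 0.5202 mol/L
Dilution factor = 200.0 / 9.923 = 20.16
[HNO3]_stock = 0.5202 × 20.16 = 10.48 mol/L

10.48 mol/L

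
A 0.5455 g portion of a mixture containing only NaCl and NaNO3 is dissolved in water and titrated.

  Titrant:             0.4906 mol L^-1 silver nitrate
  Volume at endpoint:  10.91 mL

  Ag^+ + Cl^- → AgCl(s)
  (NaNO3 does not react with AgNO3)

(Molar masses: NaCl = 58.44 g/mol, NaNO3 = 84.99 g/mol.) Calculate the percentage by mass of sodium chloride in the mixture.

57.34 %

n(AgNO3) = 0.01091 × 0.4906 = 5.352 × 10^-3 mol
Let x = n(NaCl), y = n(NaNO3).
Titrant: 1x = 5.352 × 10^-3;  mass: 58.44x + 84.99y = 0.5455
Solving, x = 5.352 × 10^-3 mol, y = 2.738 × 10^-3 mol
mass of NaCl = 5.352 × 10^-3 × 58.44 = 0.3128 g
% NaCl = 0.3128 / 0.5455 × 100 = 57.34 %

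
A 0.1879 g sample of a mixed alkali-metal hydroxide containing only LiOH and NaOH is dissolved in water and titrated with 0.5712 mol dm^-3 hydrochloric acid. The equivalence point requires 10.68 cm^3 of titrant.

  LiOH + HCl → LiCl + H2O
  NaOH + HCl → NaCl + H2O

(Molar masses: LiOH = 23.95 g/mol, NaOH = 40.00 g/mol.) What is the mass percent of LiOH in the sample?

n(HCl) = 0.01068 × 0.5712 = 6.100 × 10^-3 mol
Let x = n(LiOH), y = n(NaOH).
Titrant: 1x + 1y = 6.100 × 10^-3;  mass: 23.95x + 40.00y = 0.1879
Solving, x = 3.496 × 10^-3 mol, y = 2.604 × 10^-3 mol
mass of LiOH = 3.496 × 10^-3 × 23.95 = 0.08374 g
% LiOH = 0.08374 / 0.1879 × 100 = 44.57 %

44.57 %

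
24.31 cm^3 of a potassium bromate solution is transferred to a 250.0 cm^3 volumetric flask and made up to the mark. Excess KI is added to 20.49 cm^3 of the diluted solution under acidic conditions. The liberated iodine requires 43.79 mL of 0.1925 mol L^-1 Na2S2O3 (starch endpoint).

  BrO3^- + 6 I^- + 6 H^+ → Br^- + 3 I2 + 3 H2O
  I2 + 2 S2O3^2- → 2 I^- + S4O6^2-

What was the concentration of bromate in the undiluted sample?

0.7051 mol/L

n(S2O3^2-) = 0.04379 × 0.1925 = 8.430 × 10^-3 mol
n(I2) = n(S2O3^2-)/2 = 4.215 × 10^-3 mol
From the 1:3 ratio, n(BrO3^-) in the aliquot = 1/3 × 4.215 × 10^-3 = 1.405 × 10^-3 mol
[BrO3^-]_dilute = 1.405 × 10^-3 / 0.02049 = 0.06857 mol/L
[BrO3^-]_original = 0.06857 × 250.0/24.31 = 0.7051 mol/L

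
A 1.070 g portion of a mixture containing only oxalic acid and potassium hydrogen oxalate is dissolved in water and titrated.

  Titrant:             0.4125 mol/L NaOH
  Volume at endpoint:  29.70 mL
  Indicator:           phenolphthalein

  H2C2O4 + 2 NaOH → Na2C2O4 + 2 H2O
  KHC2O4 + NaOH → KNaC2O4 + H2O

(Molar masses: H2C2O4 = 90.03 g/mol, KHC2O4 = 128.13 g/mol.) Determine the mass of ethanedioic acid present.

0.2707 g

n(NaOH) = 0.02970 × 0.4125 = 0.01225 mol
Let x = n(H2C2O4), y = n(KHC2O4).
Titrant: 2x + 1y = 0.01225;  mass: 90.03x + 128.13y = 1.070
Solving, x = 3.006 × 10^-3 mol, y = 6.238 × 10^-3 mol
mass of H2C2O4 = 3.006 × 10^-3 × 90.03 = 0.2707 g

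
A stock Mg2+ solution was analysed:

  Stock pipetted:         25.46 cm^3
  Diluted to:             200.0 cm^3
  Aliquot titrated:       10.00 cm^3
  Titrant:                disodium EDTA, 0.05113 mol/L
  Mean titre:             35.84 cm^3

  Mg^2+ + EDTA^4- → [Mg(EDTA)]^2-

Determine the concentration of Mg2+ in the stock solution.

n(EDTA) = 0.03584 × 0.05113 = 1.832 × 10^-3 mol
n(Mg2+) in the aliquot = 1.832 × 10^-3 mol (1:1 ratio)
[Mg2+]_dilute = 1.832 × 10^-3 / 0.01000 = 0.1832 mol/L
Dilution factor = 200.0 / 25.46 = 7.855
[Mg2+]_stock = 0.1832 × 7.855 = 1.440 mol/L

1.440 mol/L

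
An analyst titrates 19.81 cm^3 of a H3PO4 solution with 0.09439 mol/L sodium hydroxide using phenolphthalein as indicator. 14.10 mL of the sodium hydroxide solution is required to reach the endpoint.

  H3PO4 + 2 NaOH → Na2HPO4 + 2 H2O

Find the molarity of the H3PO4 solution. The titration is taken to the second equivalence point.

0.03359 mol/L

n(NaOH) = 0.01410 L × 0.09439 mol/L = 1.331 × 10^-3 mol
From the 1:2 mole ratio, n(H3PO4) = 1/2 × 1.331 × 10^-3 = 6.654 × 10^-4 mol
[H3PO4] = 6.654 × 10^-4 mol / 0.01981 L = 0.03359 mol/L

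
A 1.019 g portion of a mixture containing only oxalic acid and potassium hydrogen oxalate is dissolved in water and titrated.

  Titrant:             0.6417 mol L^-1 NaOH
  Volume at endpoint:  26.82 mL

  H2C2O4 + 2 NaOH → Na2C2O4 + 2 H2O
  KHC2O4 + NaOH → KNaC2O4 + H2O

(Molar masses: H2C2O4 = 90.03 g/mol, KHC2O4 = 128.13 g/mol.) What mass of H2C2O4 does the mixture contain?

0.6424 g

n(NaOH) = 0.02682 × 0.6417 = 0.01721 mol
Let x = n(H2C2O4), y = n(KHC2O4).
Titrant: 2x + 1y = 0.01721;  mass: 90.03x + 128.13y = 1.019
Solving, x = 7.136 × 10^-3 mol, y = 2.939 × 10^-3 mol
mass of H2C2O4 = 7.136 × 10^-3 × 90.03 = 0.6424 g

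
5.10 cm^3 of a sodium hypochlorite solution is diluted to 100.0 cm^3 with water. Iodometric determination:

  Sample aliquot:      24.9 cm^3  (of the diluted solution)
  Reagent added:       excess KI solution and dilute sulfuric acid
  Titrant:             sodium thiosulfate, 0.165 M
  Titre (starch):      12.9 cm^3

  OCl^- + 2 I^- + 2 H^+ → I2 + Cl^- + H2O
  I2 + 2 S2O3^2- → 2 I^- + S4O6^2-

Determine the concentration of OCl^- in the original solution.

0.838 M

n(S2O3^2-) = 0.0129 × 0.165 = 2.13 × 10^-3 mol
n(I2) = n(S2O3^2-)/2 = 1.06 × 10^-3 mol
n(OCl^-) in the aliquot = 1.06 × 10^-3 mol (1:1 ratio)
[OCl^-]_dilute = 1.06 × 10^-3 / 0.0249 = 0.0427 mol/L
[OCl^-]_original = 0.0427 × 100.0/5.10 = 0.838 mol/L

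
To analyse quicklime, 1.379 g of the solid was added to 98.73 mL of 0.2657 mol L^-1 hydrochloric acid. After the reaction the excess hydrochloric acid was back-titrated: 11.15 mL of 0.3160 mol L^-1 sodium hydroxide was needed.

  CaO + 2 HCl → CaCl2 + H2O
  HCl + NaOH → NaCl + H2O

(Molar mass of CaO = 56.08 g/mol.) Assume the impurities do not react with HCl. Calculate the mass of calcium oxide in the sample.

n(HCl) added = 0.09873 × 0.2657 = 0.02623 mol
n(NaOH) used in back-titration = 0.01115 × 0.3160 = 3.523 × 10^-3 mol
n(HCl) left over = 3.523 × 10^-3 mol (1:1 ratio)
n(HCl) consumed by analyte = 0.02623 − 3.523 × 10^-3 = 0.02271 mol
From the 1:2 ratio, n(CaO) = 1/2 × 0.02271 = 0.01135 mol
mass of CaO = 0.01135 × 56.08 = 0.6368 g

0.6368 g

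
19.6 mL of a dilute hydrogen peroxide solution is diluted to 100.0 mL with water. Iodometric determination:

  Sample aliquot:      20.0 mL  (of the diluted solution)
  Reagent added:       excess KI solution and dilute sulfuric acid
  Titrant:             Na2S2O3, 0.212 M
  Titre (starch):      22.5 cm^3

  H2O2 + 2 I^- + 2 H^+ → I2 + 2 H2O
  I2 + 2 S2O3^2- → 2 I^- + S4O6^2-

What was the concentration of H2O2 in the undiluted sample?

0.608 M

n(S2O3^2-) = 0.0225 × 0.212 = 4.77 × 10^-3 mol
n(I2) = n(S2O3^2-)/2 = 2.38 × 10^-3 mol
n(H2O2) in the aliquot = 2.38 × 10^-3 mol (1:1 ratio)
[H2O2]_dilute = 2.38 × 10^-3 / 0.0200 = 0.119 mol/L
[H2O2]_original = 0.119 × 100.0/19.6 = 0.608 mol/L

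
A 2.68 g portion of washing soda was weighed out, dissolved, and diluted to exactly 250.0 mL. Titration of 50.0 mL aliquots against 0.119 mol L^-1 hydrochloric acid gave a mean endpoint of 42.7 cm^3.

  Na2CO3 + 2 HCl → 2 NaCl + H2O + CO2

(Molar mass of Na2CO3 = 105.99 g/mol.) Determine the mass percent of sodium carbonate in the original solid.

50.2 %

n(HCl) per titration = 0.0427 × 0.119 = 5.08 × 10^-3 mol
From the 1:2 ratio, n(Na2CO3) in each aliquot = 1/2 × 5.08 × 10^-3 = 2.54 × 10^-3 mol
n(Na2CO3) in the whole flask = 2.54 × 10^-3 × 250.0/50.0 = 0.0127 mol
mass of Na2CO3 = 0.0127 × 105.99 = 1.35 g
% Na2CO3 = 1.35 / 2.68 × 100 = 50.2 %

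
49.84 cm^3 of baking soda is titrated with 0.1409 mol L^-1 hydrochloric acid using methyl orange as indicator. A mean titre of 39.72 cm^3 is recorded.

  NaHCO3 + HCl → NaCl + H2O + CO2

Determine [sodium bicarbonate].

0.1123 mol/L

n(HCl) = 0.03972 L × 0.1409 mol/L = 5.597 × 10^-3 mol
n(NaHCO3) = 5.597 × 10^-3 mol (1:1 mole ratio)
[NaHCO3] = 5.597 × 10^-3 mol / 0.04984 L = 0.1123 mol/L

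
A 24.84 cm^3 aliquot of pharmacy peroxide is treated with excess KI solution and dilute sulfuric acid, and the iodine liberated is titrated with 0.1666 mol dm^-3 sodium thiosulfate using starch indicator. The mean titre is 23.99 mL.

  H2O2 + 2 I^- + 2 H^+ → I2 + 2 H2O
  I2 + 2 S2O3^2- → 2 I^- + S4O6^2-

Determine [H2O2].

0.08045 mol/L

n(S2O3^2-) = 0.02399 × 0.1666 = 3.997 × 10^-3 mol
n(I2) = n(S2O3^2-)/2 = 1.998 × 10^-3 mol
n(H2O2) in the aliquot = 1.998 × 10^-3 mol (1:1 ratio)
[H2O2] = 1.998 × 10^-3 / 0.02484 = 0.08045 mol/L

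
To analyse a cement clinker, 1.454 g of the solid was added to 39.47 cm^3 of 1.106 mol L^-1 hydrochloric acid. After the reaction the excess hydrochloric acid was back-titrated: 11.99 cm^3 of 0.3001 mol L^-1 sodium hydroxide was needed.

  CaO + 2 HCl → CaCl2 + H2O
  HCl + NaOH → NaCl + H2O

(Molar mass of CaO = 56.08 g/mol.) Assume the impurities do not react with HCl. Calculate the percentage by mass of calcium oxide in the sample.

n(HCl) added = 0.03947 × 1.106 = 0.04365 mol
n(NaOH) used in back-titration = 0.01199 × 0.3001 = 3.598 × 10^-3 mol
n(HCl) left over = 3.598 × 10^-3 mol (1:1 ratio)
n(HCl) consumed by analyte = 0.04365 − 3.598 × 10^-3 = 0.04006 mol
From the 1:2 ratio, n(CaO) = 1/2 × 0.04006 = 0.02003 mol
mass of CaO = 0.02003 × 56.08 = 1.123 g
% CaO = 1.123 / 1.454 × 100 = 77.25 %

77.25 %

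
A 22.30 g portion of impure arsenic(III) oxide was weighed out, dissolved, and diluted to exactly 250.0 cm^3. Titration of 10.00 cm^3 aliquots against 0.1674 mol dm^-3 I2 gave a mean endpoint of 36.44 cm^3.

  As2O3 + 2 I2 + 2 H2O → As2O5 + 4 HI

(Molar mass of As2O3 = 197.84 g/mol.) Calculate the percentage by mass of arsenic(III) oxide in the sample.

67.65 %

n(I2) per titration = 0.03644 × 0.1674 = 6.100 × 10^-3 mol
From the 1:2 ratio, n(As2O3) in each aliquot = 1/2 × 6.100 × 10^-3 = 3.050 × 10^-3 mol
n(As2O3) in the whole flask = 3.050 × 10^-3 × 250.0/10.00 = 0.07625 mol
mass of As2O3 = 0.07625 × 197.84 = 15.09 g
% As2O3 = 15.09 / 22.30 × 100 = 67.65 %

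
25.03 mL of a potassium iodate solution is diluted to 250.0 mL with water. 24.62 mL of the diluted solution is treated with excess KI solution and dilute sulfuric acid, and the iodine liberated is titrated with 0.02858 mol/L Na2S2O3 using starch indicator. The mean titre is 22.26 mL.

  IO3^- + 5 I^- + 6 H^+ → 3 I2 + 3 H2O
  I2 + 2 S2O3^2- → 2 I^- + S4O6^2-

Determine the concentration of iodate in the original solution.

0.04302 mol/L

n(S2O3^2-) = 0.02226 × 0.02858 = 6.362 × 10^-4 mol
n(I2) = n(S2O3^2-)/2 = 3.181 × 10^-4 mol
From the 1:3 ratio, n(IO3^-) in the aliquot = 1/3 × 3.181 × 10^-4 = 1.060 × 10^-4 mol
[IO3^-]_dilute = 1.060 × 10^-4 / 0.02462 = 0.004307 mol/L
[IO3^-]_original = 0.004307 × 250.0/25.03 = 0.04302 mol/L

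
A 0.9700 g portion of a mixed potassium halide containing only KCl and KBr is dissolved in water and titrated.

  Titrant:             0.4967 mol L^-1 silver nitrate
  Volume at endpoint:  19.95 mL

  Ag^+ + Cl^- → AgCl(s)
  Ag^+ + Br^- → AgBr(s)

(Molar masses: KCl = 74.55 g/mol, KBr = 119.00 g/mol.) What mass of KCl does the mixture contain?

n(AgNO3) = 0.01995 × 0.4967 = 9.909 × 10^-3 mol
Let x = n(KCl), y = n(KBr).
Titrant: 1x + 1y = 9.909 × 10^-3;  mass: 74.55x + 119.00y = 0.9700
Solving, x = 4.706 × 10^-3 mol, y = 5.203 × 10^-3 mol
mass of KCl = 4.706 × 10^-3 × 74.55 = 0.3508 g

0.3508 g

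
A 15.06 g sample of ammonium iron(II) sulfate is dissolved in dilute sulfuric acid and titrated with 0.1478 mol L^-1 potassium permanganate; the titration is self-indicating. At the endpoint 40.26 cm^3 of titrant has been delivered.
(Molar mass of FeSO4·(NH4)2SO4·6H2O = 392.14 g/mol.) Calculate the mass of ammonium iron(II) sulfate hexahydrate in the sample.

MnO4^- + 5 Fe^2+ + 8 H^+ → Mn^2+ + 5 Fe^3+ + 4 H2O
n(KMnO4) = 0.04026 L × 0.1478 mol/L = 5.950 × 10^-3 mol
From the 5:1 ratio, n(FeSO4·(NH4)2SO4·6H2O) = 5/1 × 5.950 × 10^-3 = 0.02975 mol
mass of FeSO4·(NH4)2SO4·6H2O = 0.02975 × 392.14 g/mol = 11.67 g

11.67 g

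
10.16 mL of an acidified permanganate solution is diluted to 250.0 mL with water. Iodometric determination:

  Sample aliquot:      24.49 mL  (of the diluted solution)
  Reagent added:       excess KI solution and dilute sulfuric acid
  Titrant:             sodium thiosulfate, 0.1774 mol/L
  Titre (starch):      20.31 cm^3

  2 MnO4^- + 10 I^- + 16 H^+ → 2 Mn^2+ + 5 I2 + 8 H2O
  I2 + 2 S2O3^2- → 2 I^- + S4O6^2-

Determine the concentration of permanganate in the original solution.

0.7240 mol/L

n(S2O3^2-) = 0.02031 × 0.1774 = 3.603 × 10^-3 mol
n(I2) = n(S2O3^2-)/2 = 1.801 × 10^-3 mol
From the 2:5 ratio, n(MnO4^-) in the aliquot = 2/5 × 1.801 × 10^-3 = 7.206 × 10^-4 mol
[MnO4^-]_dilute = 7.206 × 10^-4 / 0.02449 = 0.02942 mol/L
[MnO4^-]_original = 0.02942 × 250.0/10.16 = 0.7240 mol/L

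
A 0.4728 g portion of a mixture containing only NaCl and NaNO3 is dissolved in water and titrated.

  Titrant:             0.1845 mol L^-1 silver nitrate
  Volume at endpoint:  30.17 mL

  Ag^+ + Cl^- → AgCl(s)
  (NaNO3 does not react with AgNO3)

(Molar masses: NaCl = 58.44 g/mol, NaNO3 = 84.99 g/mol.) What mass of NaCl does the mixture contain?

n(AgNO3) = 0.03017 × 0.1845 = 5.566 × 10^-3 mol
Let x = n(NaCl), y = n(NaNO3).
Titrant: 1x = 5.566 × 10^-3;  mass: 58.44x + 84.99y = 0.4728
Solving, x = 5.566 × 10^-3 mol, y = 1.736 × 10^-3 mol
mass of NaCl = 5.566 × 10^-3 × 58.44 = 0.3253 g

0.3253 g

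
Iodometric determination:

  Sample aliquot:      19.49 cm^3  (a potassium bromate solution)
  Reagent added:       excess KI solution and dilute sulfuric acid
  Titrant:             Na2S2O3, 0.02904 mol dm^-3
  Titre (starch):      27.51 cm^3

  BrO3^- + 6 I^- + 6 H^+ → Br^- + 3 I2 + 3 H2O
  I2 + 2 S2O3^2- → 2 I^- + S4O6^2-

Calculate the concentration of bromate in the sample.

n(S2O3^2-) = 0.02751 × 0.02904 = 7.989 × 10^-4 mol
n(I2) = n(S2O3^2-)/2 = 3.994 × 10^-4 mol
From the 1:3 ratio, n(BrO3^-) in the aliquot = 1/3 × 3.994 × 10^-4 = 1.331 × 10^-4 mol
[BrO3^-] = 1.331 × 10^-4 / 0.01949 = 0.006832 mol/L

0.006832 mol/L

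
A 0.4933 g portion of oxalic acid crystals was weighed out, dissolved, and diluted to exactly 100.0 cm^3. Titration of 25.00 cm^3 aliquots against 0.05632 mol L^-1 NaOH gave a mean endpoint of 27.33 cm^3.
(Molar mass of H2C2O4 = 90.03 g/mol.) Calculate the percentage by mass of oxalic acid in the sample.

56.18 %

H2C2O4 + 2 NaOH → Na2C2O4 + 2 H2O
n(NaOH) per titration = 0.02733 × 0.05632 = 1.539 × 10^-3 mol
From the 1:2 ratio, n(H2C2O4) in each aliquot = 1/2 × 1.539 × 10^-3 = 7.696 × 10^-4 mol
n(H2C2O4) in the whole flask = 7.696 × 10^-4 × 100.0/25.00 = 3.078 × 10^-3 mol
mass of H2C2O4 = 3.078 × 10^-3 × 90.03 = 0.2772 g
% H2C2O4 = 0.2772 / 0.4933 × 100 = 56.18 %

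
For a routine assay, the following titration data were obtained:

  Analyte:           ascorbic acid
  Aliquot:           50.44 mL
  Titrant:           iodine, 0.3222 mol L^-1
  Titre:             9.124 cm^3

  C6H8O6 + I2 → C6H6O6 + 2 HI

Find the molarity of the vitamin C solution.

n(I2) = 0.009124 L × 0.3222 mol/L = 2.940 × 10^-3 mol
n(C6H8O6) = 2.940 × 10^-3 mol (1:1 mole ratio)
[C6H8O6] = 2.940 × 10^-3 mol / 0.05044 L = 0.05828 mol/L

0.05828 mol/L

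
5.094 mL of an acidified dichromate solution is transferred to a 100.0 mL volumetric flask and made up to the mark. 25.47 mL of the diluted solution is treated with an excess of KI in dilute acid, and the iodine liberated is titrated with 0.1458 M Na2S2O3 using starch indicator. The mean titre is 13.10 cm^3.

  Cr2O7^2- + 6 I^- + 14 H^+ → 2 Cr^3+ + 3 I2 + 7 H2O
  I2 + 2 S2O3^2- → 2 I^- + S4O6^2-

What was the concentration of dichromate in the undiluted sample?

n(S2O3^2-) = 0.01310 × 0.1458 = 1.910 × 10^-3 mol
n(I2) = n(S2O3^2-)/2 = 9.550 × 10^-4 mol
From the 1:3 ratio, n(Cr2O7^2-) in the aliquot = 1/3 × 9.550 × 10^-4 = 3.183 × 10^-4 mol
[Cr2O7^2-]_dilute = 3.183 × 10^-4 / 0.02547 = 0.01250 mol/L
[Cr2O7^2-]_original = 0.01250 × 100.0/5.094 = 0.2454 mol/L

0.2454 M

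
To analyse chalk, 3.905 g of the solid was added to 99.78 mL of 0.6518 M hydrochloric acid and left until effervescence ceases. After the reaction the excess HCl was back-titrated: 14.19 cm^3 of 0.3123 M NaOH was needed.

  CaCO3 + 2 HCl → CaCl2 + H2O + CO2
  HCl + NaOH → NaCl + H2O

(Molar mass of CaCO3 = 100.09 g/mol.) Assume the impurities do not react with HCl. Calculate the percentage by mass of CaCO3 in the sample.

n(HCl) added = 0.09978 × 0.6518 = 0.06504 mol
n(NaOH) used in back-titration = 0.01419 × 0.3123 = 4.432 × 10^-3 mol
n(HCl) left over = 4.432 × 10^-3 mol (1:1 ratio)
n(HCl) consumed by analyte = 0.06504 − 4.432 × 10^-3 = 0.06061 mol
From the 1:2 ratio, n(CaCO3) = 1/2 × 0.06061 = 0.03030 mol
mass of CaCO3 = 0.03030 × 100.09 = 3.033 g
% CaCO3 = 3.033 / 3.905 × 100 = 77.67 %

77.67 %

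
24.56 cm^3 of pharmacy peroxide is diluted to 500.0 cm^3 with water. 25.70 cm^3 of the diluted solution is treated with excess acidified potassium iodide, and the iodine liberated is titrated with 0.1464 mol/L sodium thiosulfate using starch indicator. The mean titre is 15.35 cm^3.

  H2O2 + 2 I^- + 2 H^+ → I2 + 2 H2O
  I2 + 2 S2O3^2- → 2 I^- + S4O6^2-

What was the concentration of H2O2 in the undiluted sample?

0.8901 mol/L

n(S2O3^2-) = 0.01535 × 0.1464 = 2.247 × 10^-3 mol
n(I2) = n(S2O3^2-)/2 = 1.124 × 10^-3 mol
n(H2O2) in the aliquot = 1.124 × 10^-3 mol (1:1 ratio)
[H2O2]_dilute = 1.124 × 10^-3 / 0.02570 = 0.04372 mol/L
[H2O2]_original = 0.04372 × 500.0/24.56 = 0.8901 mol/L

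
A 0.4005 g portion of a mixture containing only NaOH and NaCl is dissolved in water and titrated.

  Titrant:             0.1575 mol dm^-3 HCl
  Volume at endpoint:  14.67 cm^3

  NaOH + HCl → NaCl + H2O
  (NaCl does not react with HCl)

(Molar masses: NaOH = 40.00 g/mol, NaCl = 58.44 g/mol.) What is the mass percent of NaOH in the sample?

23.08 %

n(HCl) = 0.01467 × 0.1575 = 2.311 × 10^-3 mol
Let x = n(NaOH), y = n(NaCl).
Titrant: 1x = 2.311 × 10^-3;  mass: 40.00x + 58.44y = 0.4005
Solving, x = 2.311 × 10^-3 mol, y = 5.272 × 10^-3 mol
mass of NaOH = 2.311 × 10^-3 × 40.00 = 0.09242 g
% NaOH = 0.09242 / 0.4005 × 100 = 23.08 %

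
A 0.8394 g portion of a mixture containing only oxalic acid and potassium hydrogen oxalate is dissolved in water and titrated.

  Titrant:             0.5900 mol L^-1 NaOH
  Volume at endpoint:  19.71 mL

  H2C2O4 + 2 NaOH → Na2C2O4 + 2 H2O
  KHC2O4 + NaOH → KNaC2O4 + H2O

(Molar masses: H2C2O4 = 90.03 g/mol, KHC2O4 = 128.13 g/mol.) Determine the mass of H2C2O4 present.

0.3524 g

n(NaOH) = 0.01971 × 0.5900 = 0.01163 mol
Let x = n(H2C2O4), y = n(KHC2O4).
Titrant: 2x + 1y = 0.01163;  mass: 90.03x + 128.13y = 0.8394
Solving, x = 3.914 × 10^-3 mol, y = 3.801 × 10^-3 mol
mass of H2C2O4 = 3.914 × 10^-3 × 90.03 = 0.3524 g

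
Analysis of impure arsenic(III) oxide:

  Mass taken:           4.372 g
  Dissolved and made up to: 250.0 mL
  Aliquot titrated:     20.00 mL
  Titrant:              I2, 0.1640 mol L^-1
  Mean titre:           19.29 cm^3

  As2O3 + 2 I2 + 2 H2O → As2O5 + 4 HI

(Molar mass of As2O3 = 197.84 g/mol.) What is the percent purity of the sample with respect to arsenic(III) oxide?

89.47 %

n(I2) per titration = 0.01929 × 0.1640 = 3.164 × 10^-3 mol
From the 1:2 ratio, n(As2O3) in each aliquot = 1/2 × 3.164 × 10^-3 = 1.582 × 10^-3 mol
n(As2O3) in the whole flask = 1.582 × 10^-3 × 250.0/20.00 = 0.01977 mol
mass of As2O3 = 0.01977 × 197.84 = 3.912 g
% As2O3 = 3.912 / 4.372 × 100 = 89.47 %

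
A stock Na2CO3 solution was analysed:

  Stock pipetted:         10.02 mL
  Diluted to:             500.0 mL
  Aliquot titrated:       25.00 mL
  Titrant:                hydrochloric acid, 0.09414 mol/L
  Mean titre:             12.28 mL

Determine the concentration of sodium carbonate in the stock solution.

1.154 mol/L

Na2CO3 + 2 HCl → 2 NaCl + H2O + CO2
n(HCl) = 0.01228 × 0.09414 = 1.156 × 10^-3 mol
From the 1:2 ratio, n(Na2CO3) in the aliquot = 1/2 × 1.156 × 10^-3 = 5.780 × 10^-4 mol
[Na2CO3]_dilute = 5.780 × 10^-4 / 0.02500 = 0.02312 mol/L
Dilution factor = 500.0 / 10.02 = 49.90
[Na2CO3]_stock = 0.02312 × 49.90 = 1.154 mol/L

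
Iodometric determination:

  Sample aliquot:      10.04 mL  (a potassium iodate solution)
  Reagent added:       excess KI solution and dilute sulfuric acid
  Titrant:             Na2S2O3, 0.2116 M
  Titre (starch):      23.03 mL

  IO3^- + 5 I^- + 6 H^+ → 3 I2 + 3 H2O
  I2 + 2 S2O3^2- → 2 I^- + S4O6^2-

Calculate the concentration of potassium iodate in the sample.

n(S2O3^2-) = 0.02303 × 0.2116 = 4.873 × 10^-3 mol
n(I2) = n(S2O3^2-)/2 = 2.437 × 10^-3 mol
From the 1:3 ratio, n(IO3^-) in the aliquot = 1/3 × 2.437 × 10^-3 = 8.122 × 10^-4 mol
[IO3^-] = 8.122 × 10^-4 / 0.01004 = 0.08090 mol/L

0.08090 M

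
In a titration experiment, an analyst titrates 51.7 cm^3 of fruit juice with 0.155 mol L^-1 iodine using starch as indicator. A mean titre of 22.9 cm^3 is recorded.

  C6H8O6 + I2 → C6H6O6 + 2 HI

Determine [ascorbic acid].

n(I2) = 0.0229 L × 0.155 mol/L = 3.55 × 10^-3 mol
n(C6H8O6) = 3.55 × 10^-3 mol (1:1 mole ratio)
[C6H8O6] = 3.55 × 10^-3 mol / 0.0517 L = 0.0687 mol/L

0.0687 mol/L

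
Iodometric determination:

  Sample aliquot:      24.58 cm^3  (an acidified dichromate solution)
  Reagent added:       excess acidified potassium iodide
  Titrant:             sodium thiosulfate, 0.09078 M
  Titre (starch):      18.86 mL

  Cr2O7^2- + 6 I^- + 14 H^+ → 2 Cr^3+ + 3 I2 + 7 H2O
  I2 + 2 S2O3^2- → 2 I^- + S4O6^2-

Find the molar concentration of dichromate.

0.01161 M

n(S2O3^2-) = 0.01886 × 0.09078 = 1.712 × 10^-3 mol
n(I2) = n(S2O3^2-)/2 = 8.561 × 10^-4 mol
From the 1:3 ratio, n(Cr2O7^2-) in the aliquot = 1/3 × 8.561 × 10^-4 = 2.854 × 10^-4 mol
[Cr2O7^2-] = 2.854 × 10^-4 / 0.02458 = 0.01161 mol/L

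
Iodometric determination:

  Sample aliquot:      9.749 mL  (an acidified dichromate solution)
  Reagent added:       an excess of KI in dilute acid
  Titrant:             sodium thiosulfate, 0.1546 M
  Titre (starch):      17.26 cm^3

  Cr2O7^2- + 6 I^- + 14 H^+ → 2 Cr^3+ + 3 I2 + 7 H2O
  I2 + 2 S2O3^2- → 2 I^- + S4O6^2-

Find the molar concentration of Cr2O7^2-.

n(S2O3^2-) = 0.01726 × 0.1546 = 2.668 × 10^-3 mol
n(I2) = n(S2O3^2-)/2 = 1.334 × 10^-3 mol
From the 1:3 ratio, n(Cr2O7^2-) in the aliquot = 1/3 × 1.334 × 10^-3 = 4.447 × 10^-4 mol
[Cr2O7^2-] = 4.447 × 10^-4 / 0.009749 = 0.04562 mol/L

0.04562 M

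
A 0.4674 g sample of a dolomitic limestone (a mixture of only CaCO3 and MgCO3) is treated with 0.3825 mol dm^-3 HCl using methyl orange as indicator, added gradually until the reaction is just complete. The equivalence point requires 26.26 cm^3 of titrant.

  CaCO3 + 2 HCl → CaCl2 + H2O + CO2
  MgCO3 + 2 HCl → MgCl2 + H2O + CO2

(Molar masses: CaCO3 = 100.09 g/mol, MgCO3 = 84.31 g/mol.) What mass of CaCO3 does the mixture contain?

0.2789 g

n(HCl) = 0.02626 × 0.3825 = 0.01004 mol
Let x = n(CaCO3), y = n(MgCO3).
Titrant: 2x + 2y = 0.01004;  mass: 100.09x + 84.31y = 0.4674
Solving, x = 2.787 × 10^-3 mol, y = 2.235 × 10^-3 mol
mass of CaCO3 = 2.787 × 10^-3 × 100.09 = 0.2789 g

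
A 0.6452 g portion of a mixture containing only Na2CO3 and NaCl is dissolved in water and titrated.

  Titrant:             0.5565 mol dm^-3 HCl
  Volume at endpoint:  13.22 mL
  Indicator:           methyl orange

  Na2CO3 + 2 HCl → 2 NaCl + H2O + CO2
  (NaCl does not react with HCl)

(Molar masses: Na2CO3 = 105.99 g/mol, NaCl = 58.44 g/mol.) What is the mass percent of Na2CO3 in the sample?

60.43 %

n(HCl) = 0.01322 × 0.5565 = 7.357 × 10^-3 mol
Let x = n(Na2CO3), y = n(NaCl).
Titrant: 2x = 7.357 × 10^-3;  mass: 105.99x + 58.44y = 0.6452
Solving, x = 3.678 × 10^-3 mol, y = 4.369 × 10^-3 mol
mass of Na2CO3 = 3.678 × 10^-3 × 105.99 = 0.3899 g
% Na2CO3 = 0.3899 / 0.6452 × 100 = 60.43 %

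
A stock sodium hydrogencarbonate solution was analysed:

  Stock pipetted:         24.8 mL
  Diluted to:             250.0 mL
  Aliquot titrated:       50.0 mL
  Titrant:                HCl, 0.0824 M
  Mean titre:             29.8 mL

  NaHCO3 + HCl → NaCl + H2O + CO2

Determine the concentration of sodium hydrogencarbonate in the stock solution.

0.495 M

n(HCl) = 0.0298 × 0.0824 = 2.46 × 10^-3 mol
n(NaHCO3) in the aliquot = 2.46 × 10^-3 mol (1:1 ratio)
[NaHCO3]_dilute = 2.46 × 10^-3 / 0.0500 = 0.0491 mol/L
Dilution factor = 250.0 / 24.8 = 10.08
[NaHCO3]_stock = 0.0491 × 10.08 = 0.495 mol/L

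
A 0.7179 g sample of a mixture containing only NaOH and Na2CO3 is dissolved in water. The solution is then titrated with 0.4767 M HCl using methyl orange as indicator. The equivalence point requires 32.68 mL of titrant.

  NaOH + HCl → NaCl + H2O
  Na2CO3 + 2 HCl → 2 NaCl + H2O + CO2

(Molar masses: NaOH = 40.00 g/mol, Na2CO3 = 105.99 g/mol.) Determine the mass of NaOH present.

n(HCl) = 0.03268 × 0.4767 = 0.01558 mol
Let x = n(NaOH), y = n(Na2CO3).
Titrant: 1x + 2y = 0.01558;  mass: 40.00x + 105.99y = 0.7179
Solving, x = 8.287 × 10^-3 mol, y = 3.646 × 10^-3 mol
mass of NaOH = 8.287 × 10^-3 × 40.00 = 0.3315 g

0.3315 g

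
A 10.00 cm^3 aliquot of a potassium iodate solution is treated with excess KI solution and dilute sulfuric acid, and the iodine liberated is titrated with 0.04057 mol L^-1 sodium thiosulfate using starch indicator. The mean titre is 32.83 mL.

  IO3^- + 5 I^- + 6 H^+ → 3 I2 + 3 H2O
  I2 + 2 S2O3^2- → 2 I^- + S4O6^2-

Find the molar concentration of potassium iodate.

0.02220 mol/L

n(S2O3^2-) = 0.03283 × 0.04057 = 1.332 × 10^-3 mol
n(I2) = n(S2O3^2-)/2 = 6.660 × 10^-4 mol
From the 1:3 ratio, n(IO3^-) in the aliquot = 1/3 × 6.660 × 10^-4 = 2.220 × 10^-4 mol
[IO3^-] = 2.220 × 10^-4 / 0.01000 = 0.02220 mol/L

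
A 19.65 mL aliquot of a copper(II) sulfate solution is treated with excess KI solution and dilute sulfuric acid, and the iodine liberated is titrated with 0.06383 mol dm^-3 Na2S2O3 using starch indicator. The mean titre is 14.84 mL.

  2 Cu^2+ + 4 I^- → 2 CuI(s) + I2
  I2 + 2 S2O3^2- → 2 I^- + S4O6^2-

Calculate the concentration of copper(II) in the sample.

0.04821 mol/L

n(S2O3^2-) = 0.01484 × 0.06383 = 9.472 × 10^-4 mol
n(I2) = n(S2O3^2-)/2 = 4.736 × 10^-4 mol
From the 2:1 ratio, n(Cu2+) in the aliquot = 2/1 × 4.736 × 10^-4 = 9.472 × 10^-4 mol
[Cu2+] = 9.472 × 10^-4 / 0.01965 = 0.04821 mol/L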